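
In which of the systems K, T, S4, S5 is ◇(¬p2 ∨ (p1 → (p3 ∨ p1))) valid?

K-tableau for the negation ¬◇(¬p2 ∨ (p1 → (p3 ∨ p1))):
1. ¬◇(¬p2 ∨ (p1 → (p3 ∨ p1))), u
Complete open branch: countermodel on a K-frame, so not valid in K.
T-tableau for the negation ¬◇(¬p2 ∨ (p1 → (p3 ∨ p1))):
1. ¬◇(¬p2 ∨ (p1 → (p3 ∨ p1))), u
2. ¬(¬p2 ∨ (p1 → (p3 ∨ p1))), u
3. p2, u
4. ¬(p1 → (p3 ∨ p1)), u
5. p1, u
6. ¬(p3 ∨ p1), u
7. ¬p3, u
8. ¬p1, u
Accessibility: uRu
Branch closes: p1 and ¬p1 both at u.
Every branch closes (one shown): valid in T, hence also in S4, S5 (every theorem of T is a theorem of S4 and S5).

T, S4, S5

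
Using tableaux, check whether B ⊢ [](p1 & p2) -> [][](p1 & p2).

Tableau for the negation ~([](p1 & p2) -> [][](p1 & p2)):
1. ~([](p1 & p2) -> [][](p1 & p2)), 0
2. [](p1 & p2), 0
3. ~[][](p1 & p2), 0
4. p1 & p2, 0
5. p1, 0
6. p2, 0
7. ~[](p1 & p2), 1
8. p1 & p2, 1
9. p1, 1
10. p2, 1
11. ~(p1 & p2), 2
12. ~p2, 2
Accessibility: 0R0, 0R1, 1R0, 1R1, 1R2, 2R1, 2R2
The negation has an open branch (countermodel exists).

Invalid (countermodel exists)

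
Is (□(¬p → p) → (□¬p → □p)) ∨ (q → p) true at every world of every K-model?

Yes, valid

Tableau for the negation ¬((□(¬p → p) → (□¬p → □p)) ∨ (q → p)):
1. ¬((□(¬p → p) → (□¬p → □p)) ∨ (q → p)), 0
2. ¬(□(¬p → p) → (□¬p → □p)), 0   [¬∨-rule on 1]
3. ¬(q → p), 0   [¬∨-rule on 1]
4. □(¬p → p), 0   [¬→-rule on 2]
5. ¬(□¬p → □p), 0   [¬→-rule on 2]
6. q, 0   [¬→-rule on 3]
7. ¬p, 0   [¬→-rule on 3]
8. □¬p, 0   [¬→-rule on 5]
9. ¬□p, 0   [¬→-rule on 5]
10. ¬p, 1   [¬□-rule on 9: fresh world 1, 0R1]
11. ¬p → p, 1   [□-rule on 4 via 0R1]
12. p, 1   [→-rule on 11 (branches; this branch)]
Accessibility: 0R1
Branch closes: p and ¬p both at 1.
All branches of the negation close; one closing branch shown above.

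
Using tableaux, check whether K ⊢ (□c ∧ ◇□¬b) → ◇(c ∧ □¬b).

Valid in K

Tableau for the negation ¬((□c ∧ ◇□¬b) → ◇(c ∧ □¬b)):
1. ¬((□c ∧ ◇□¬b) → ◇(c ∧ □¬b)), 0
2. □c ∧ ◇□¬b, 0
3. ¬◇(c ∧ □¬b), 0
4. □c, 0
5. ◇□¬b, 0
6. □¬b, 1
7. ¬(c ∧ □¬b), 1
8. c, 1
9. ¬□¬b, 1
10. b, 2
11. ¬b, 2
Accessibility: 0R1, 1R2
Branch closes: b and ¬b both at 2.
All branches of the negation close; one closing branch shown above.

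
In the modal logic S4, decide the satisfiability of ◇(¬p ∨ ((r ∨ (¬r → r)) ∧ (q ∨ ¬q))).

1. ◇(¬p ∨ ((r ∨ (¬r → r)) ∧ (q ∨ ¬q))), u
2. ¬p ∨ ((r ∨ (¬r → r)) ∧ (q ∨ ¬q)), v   [◇-rule on 1: fresh world v, uRv]
3. (r ∨ (¬r → r)) ∧ (q ∨ ¬q), v   [∨-rule on 2 (branches; this branch)]
4. r ∨ (¬r → r), v   [∧-rule on 3]
5. q ∨ ¬q, v   [∧-rule on 3]
6. ¬r → r, v   [∨-rule on 4 (branches; this branch)]
7. ¬q, v   [∨-rule on 5 (branches; this branch)]
8. r, v   [→-rule on 6 (branches; this branch)]
Accessibility: uRu, uRv, vRv

Satisfiable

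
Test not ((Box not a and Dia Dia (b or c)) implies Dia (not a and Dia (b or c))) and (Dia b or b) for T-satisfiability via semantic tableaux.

1. not ((Box not a and Dia Dia (b or c)) implies Dia (not a and Dia (b or c))) and (Dia b or b), w0
2. not ((Box not a and Dia Dia (b or c)) implies Dia (not a and Dia (b or c))), w0
3. Dia b or b, w0
4. Box not a and Dia Dia (b or c), w0
5. not Dia (not a and Dia (b or c)), w0
6. Box not a, w0
7. Dia Dia (b or c), w0
8. not (not a and Dia (b or c)), w0
9. not a, w0
10. Dia b, w0
11. not Dia (b or c), w0
12. not (b or c), w0
13. not b, w0
14. not c, w0
15. Dia (b or c), w1
16. not (not a and Dia (b or c)), w1
17. not a, w1
18. not (b or c), w1
19. not b, w1
20. not c, w1
21. not Dia (b or c), w1
22. b, w2
23. not (not a and Dia (b or c)), w2
24. not a, w2
25. not (b or c), w2
26. not b, w2
27. not c, w2
Accessibility: w0Rw0, w0Rw1, w0Rw2, w1Rw1, w2Rw2
Branch closes: b and not b both at w2.
Every branch closes; the branch above is one of them.

No, unsatisfiable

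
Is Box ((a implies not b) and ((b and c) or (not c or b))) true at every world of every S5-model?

No, not valid

Tableau for the negation not Box ((a implies not b) and ((b and c) or (not c or b))):
1. not Box ((a implies not b) and ((b and c) or (not c or b))), u
2. not ((a implies not b) and ((b and c) or (not c or b))), v   [neg-Box-rule on 1: fresh world v, uRv]
3. not ((b and c) or (not c or b)), v   [neg-and-rule on 2 (branches; this branch)]
4. not (b and c), v   [neg-or-rule on 3]
5. not (not c or b), v   [neg-or-rule on 3]
6. c, v   [neg-or-rule on 5]
7. not b, v   [neg-or-rule on 5]
Accessibility: uRu, uRv, vRu, vRv
The negation has an open branch (countermodel exists).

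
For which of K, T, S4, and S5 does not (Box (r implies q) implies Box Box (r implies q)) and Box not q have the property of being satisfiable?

K, T

T-tableau for the formula:
1. not (Box (r implies q) implies Box Box (r implies q)) and Box not q, u
2. not (Box (r implies q) implies Box Box (r implies q)), u   [and-rule on 1]
3. Box not q, u   [and-rule on 1]
4. Box (r implies q), u   [neg-implies-rule on 2]
5. not Box Box (r implies q), u   [neg-implies-rule on 2]
6. not q, u   [Box-rule on 3 via uRu]
7. r implies q, u   [Box-rule on 4 via uRu]
8. not r, u   [implies-rule on 7 (branches; this branch)]
9. not Box (r implies q), v   [neg-Box-rule on 5: fresh world v, uRv]
10. not q, v   [Box-rule on 3 via uRv]
11. r implies q, v   [Box-rule on 4 via uRv]
12. not r, v   [implies-rule on 11 (branches; this branch)]
13. not (r implies q), w   [neg-Box-rule on 9: fresh world w, vRw]
14. r, w   [neg-implies-rule on 13]
15. not q, w   [neg-implies-rule on 13]
Accessibility: uRu, uRv, vRv, vRw, wRw
Complete open branch: satisfiable in T, hence also in K (this T-model is also a K-model).
S4-tableau for the formula:
1. not (Box (r implies q) implies Box Box (r implies q)) and Box not q, u
2. not (Box (r implies q) implies Box Box (r implies q)), u   [and-rule on 1]
3. Box not q, u   [and-rule on 1]
4. Box (r implies q), u   [neg-implies-rule on 2]
5. not Box Box (r implies q), u   [neg-implies-rule on 2]
6. not q, u   [Box-rule on 3 via uRu]
7. r implies q, u   [Box-rule on 4 via uRu]
8. not r, u   [implies-rule on 7 (branches; this branch)]
9. not Box (r implies q), v   [neg-Box-rule on 5: fresh world v, uRv]
10. not q, v   [Box-rule on 3 via uRv]
11. r implies q, v   [Box-rule on 4 via uRv]
12. not r, v   [implies-rule on 11 (branches; this branch)]
13. not (r implies q), w   [neg-Box-rule on 9: fresh world w, vRw]
14. r, w   [neg-implies-rule on 13]
15. not q, w   [neg-implies-rule on 13]
16. r implies q, w   [Box-rule on 4 via uRw]
17. q, w   [implies-rule on 16 (branches; this branch)]
Accessibility: uRu, uRv, uRw, vRv, vRw, wRw
Branch closes: q and not q both at w.
Every branch closes (one shown): unsatisfiable in S4, hence also in S5 (every S5-frame is an S4-frame).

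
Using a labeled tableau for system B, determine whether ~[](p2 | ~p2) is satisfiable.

1. ~[](p2 | ~p2), w0
2. ~(p2 | ~p2), w1
3. ~p2, w1
4. p2, w1
Accessibility: w0Rw0, w0Rw1, w1Rw0, w1Rw1
Branch closes: p2 and ~p2 both at w1.
(One branch shown.) All branches close.

No, unsatisfiable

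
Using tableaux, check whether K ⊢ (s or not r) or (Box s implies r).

Tableau for the negation not ((s or not r) or (Box s implies r)):
1. not ((s or not r) or (Box s implies r)), u
2. not (s or not r), u
3. not (Box s implies r), u
4. not s, u
5. r, u
6. Box s, u
7. not r, u
Branch closes: r and not r both at u.
All branches of the negation close; one closing branch shown above.

Valid in K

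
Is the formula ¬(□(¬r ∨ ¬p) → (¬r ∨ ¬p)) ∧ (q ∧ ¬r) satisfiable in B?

No, unsatisfiable

1. ¬(□(¬r ∨ ¬p) → (¬r ∨ ¬p)) ∧ (q ∧ ¬r), u
2. ¬(□(¬r ∨ ¬p) → (¬r ∨ ¬p)), u
3. q ∧ ¬r, u
4. □(¬r ∨ ¬p), u
5. ¬(¬r ∨ ¬p), u
6. q, u
7. ¬r, u
8. r, u
9. p, u
Accessibility: uRu
Branch closes: r and ¬r both at u.
All branches of the tableau close; one closing branch shown above.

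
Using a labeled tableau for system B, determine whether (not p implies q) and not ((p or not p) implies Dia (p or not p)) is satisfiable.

1. (not p implies q) and not ((p or not p) implies Dia (p or not p)), u
2. not p implies q, u   [and-rule on 1]
3. not ((p or not p) implies Dia (p or not p)), u   [and-rule on 1]
4. p or not p, u   [neg-implies-rule on 3]
5. not Dia (p or not p), u   [neg-implies-rule on 3]
6. not (p or not p), u   [neg-Dia-rule on 5 via uRu]
7. not p, u   [neg-or-rule on 6]
8. p, u   [neg-or-rule on 6]
Accessibility: uRu
Branch closes: p and not p both at u.
Every branch closes; the branch above is one of them.

Unsatisfiable (every branch closes)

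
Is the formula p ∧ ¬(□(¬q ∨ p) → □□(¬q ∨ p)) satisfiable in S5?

1. p ∧ ¬(□(¬q ∨ p) → □□(¬q ∨ p)), u
2. p, u
3. ¬(□(¬q ∨ p) → □□(¬q ∨ p)), u
4. □(¬q ∨ p), u
5. ¬□□(¬q ∨ p), u
6. ¬q ∨ p, u
7. ¬□(¬q ∨ p), v
8. ¬q ∨ p, v
9. p, v
10. ¬(¬q ∨ p), w
11. q, w
12. ¬p, w
13. ¬q ∨ p, w
14. p, w
Accessibility: uRu, uRv, uRw, vRu, vRv, vRw, wRu, wRv, wRw
Branch closes: p and ¬p both at w.
Every branch closes; the branch above is one of them.

No, unsatisfiable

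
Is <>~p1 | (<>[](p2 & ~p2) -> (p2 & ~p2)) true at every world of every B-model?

Valid

Tableau for the negation ~(<>~p1 | (<>[](p2 & ~p2) -> (p2 & ~p2))):
1. ~(<>~p1 | (<>[](p2 & ~p2) -> (p2 & ~p2))), u
2. ~<>~p1, u   [~|-rule on 1]
3. ~(<>[](p2 & ~p2) -> (p2 & ~p2)), u   [~|-rule on 1]
4. <>[](p2 & ~p2), u   [~->-rule on 3]
5. ~(p2 & ~p2), u   [~->-rule on 3]
6. p1, u   [~<>-rule on 2 via uRu]
7. p2, u   [~&-rule on 5 (branches; this branch)]
8. [](p2 & ~p2), v   [<>-rule on 4: fresh world v, uRv]
9. p1, v   [~<>-rule on 2 via uRv]
10. p2 & ~p2, u   [[]-rule on 8 via vRu]
11. ~p2, u   [&-rule on 10]
Accessibility: uRu, uRv, vRu, vRv
Branch closes: p2 and ~p2 both at u.
All branches of the negation close; one closing branch shown above.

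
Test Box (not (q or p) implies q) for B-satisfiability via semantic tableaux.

Satisfiable

1. Box (not (q or p) implies q), u
2. not (q or p) implies q, u
3. q, u
Accessibility: uRu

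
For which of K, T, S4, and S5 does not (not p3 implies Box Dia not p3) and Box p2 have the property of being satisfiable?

S4-tableau for the formula:
1. not (not p3 implies Box Dia not p3) and Box p2, w0
2. not (not p3 implies Box Dia not p3), w0   [and-rule on 1]
3. Box p2, w0   [and-rule on 1]
4. not p3, w0   [neg-implies-rule on 2]
5. not Box Dia not p3, w0   [neg-implies-rule on 2]
6. p2, w0   [Box-rule on 3 via w0Rw0]
7. not Dia not p3, w1   [neg-Box-rule on 5: fresh world w1, w0Rw1]
8. p2, w1   [Box-rule on 3 via w0Rw1]
9. p3, w1   [neg-Dia-rule on 7 via w1Rw1]
Accessibility: w0Rw0, w0Rw1, w1Rw1
Complete open branch: satisfiable in S4, hence also in K, T (this S4-model is also a K-model and a T-model).
S5-tableau for the formula:
1. not (not p3 implies Box Dia not p3) and Box p2, w0
2. not (not p3 implies Box Dia not p3), w0   [and-rule on 1]
3. Box p2, w0   [and-rule on 1]
4. not p3, w0   [neg-implies-rule on 2]
5. not Box Dia not p3, w0   [neg-implies-rule on 2]
6. p2, w0   [Box-rule on 3 via w0Rw0]
7. not Dia not p3, w1   [neg-Box-rule on 5: fresh world w1, w0Rw1]
8. p2, w1   [Box-rule on 3 via w0Rw1]
9. p3, w0   [neg-Dia-rule on 7 via w1Rw0]
Accessibility: w0Rw0, w0Rw1, w1Rw0, w1Rw1
Branch closes: p3 and not p3 both at w0.
Every branch closes (one shown): unsatisfiable in S5.

K, T, S4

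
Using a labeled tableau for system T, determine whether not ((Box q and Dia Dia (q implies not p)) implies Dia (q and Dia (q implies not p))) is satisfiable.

1. not ((Box q and Dia Dia (q implies not p)) implies Dia (q and Dia (q implies not p))), w0
2. Box q and Dia Dia (q implies not p), w0   [neg-implies-rule on 1]
3. not Dia (q and Dia (q implies not p)), w0   [neg-implies-rule on 1]
4. Box q, w0   [and-rule on 2]
5. Dia Dia (q implies not p), w0   [and-rule on 2]
6. not (q and Dia (q implies not p)), w0   [neg-Dia-rule on 3 via w0Rw0]
7. q, w0   [Box-rule on 4 via w0Rw0]
8. not Dia (q implies not p), w0   [neg-and-rule on 6 (branches; this branch)]
9. not (q implies not p), w0   [neg-Dia-rule on 8 via w0Rw0]
10. p, w0   [neg-implies-rule on 9]
11. Dia (q implies not p), w1   [Dia-rule on 5: fresh world w1, w0Rw1]
12. not (q and Dia (q implies not p)), w1   [neg-Dia-rule on 3 via w0Rw1]
13. q, w1   [Box-rule on 4 via w0Rw1]
14. not (q implies not p), w1   [neg-Dia-rule on 8 via w0Rw1]
15. p, w1   [neg-implies-rule on 14]
16. not Dia (q implies not p), w1   [neg-and-rule on 12 (branches; this branch)]
17. q implies not p, w2   [Dia-rule on 11: fresh world w2, w1Rw2]
18. not (q implies not p), w2   [neg-Dia-rule on 16 via w1Rw2]
19. q, w2   [neg-implies-rule on 18]
20. p, w2   [neg-implies-rule on 18]
21. not p, w2   [implies-rule on 17 (branches; this branch)]
Accessibility: w0Rw0, w0Rw1, w1Rw1, w1Rw2, w2Rw2
Branch closes: p and not p both at w2.
All branches of the tableau close; one closing branch shown above.

No, unsatisfiable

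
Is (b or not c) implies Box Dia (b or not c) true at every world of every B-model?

Tableau for the negation not ((b or not c) implies Box Dia (b or not c)):
1. not ((b or not c) implies Box Dia (b or not c)), w0
2. b or not c, w0
3. not Box Dia (b or not c), w0
4. not c, w0
5. not Dia (b or not c), w1
6. not (b or not c), w0
7. not b, w0
8. c, w0
Accessibility: w0Rw0, w0Rw1, w1Rw0, w1Rw1
Branch closes: c and not c both at w0.
All branches of the negation close; one closing branch shown above.

Valid in B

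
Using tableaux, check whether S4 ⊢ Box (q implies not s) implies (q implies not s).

Tableau for the negation not (Box (q implies not s) implies (q implies not s)):
1. not (Box (q implies not s) implies (q implies not s)), u
2. Box (q implies not s), u
3. not (q implies not s), u
4. q, u
5. s, u
6. q implies not s, u
7. not s, u
Accessibility: uRu
Branch closes: s and not s both at u.
Every branch of the negation's tableau closes; the branch above is one of them.

Valid in S4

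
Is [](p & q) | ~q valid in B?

Tableau for the negation ~([](p & q) | ~q):
1. ~([](p & q) | ~q), 0
2. ~[](p & q), 0   [~|-rule on 1]
3. q, 0   [~|-rule on 1]
4. ~(p & q), 1   [~[]-rule on 2: fresh world 1, 0R1]
5. ~q, 1   [~&-rule on 4 (branches; this branch)]
Accessibility: 0R0, 0R1, 1R0, 1R1
The negation has an open branch (countermodel exists).

Not valid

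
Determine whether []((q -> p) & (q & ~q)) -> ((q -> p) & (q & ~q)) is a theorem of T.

Valid

Tableau for the negation ~([]((q -> p) & (q & ~q)) -> ((q -> p) & (q & ~q))):
1. ~([]((q -> p) & (q & ~q)) -> ((q -> p) & (q & ~q))), u
2. []((q -> p) & (q & ~q)), u   [~->-rule on 1]
3. ~((q -> p) & (q & ~q)), u   [~->-rule on 1]
4. (q -> p) & (q & ~q), u   [[]-rule on 2 via uRu]
5. q -> p, u   [&-rule on 4]
6. q & ~q, u   [&-rule on 4]
7. q, u   [&-rule on 6]
8. ~q, u   [&-rule on 6]
Accessibility: uRu
Branch closes: q and ~q both at u.
Every branch of the negation's tableau closes; the branch above is one of them.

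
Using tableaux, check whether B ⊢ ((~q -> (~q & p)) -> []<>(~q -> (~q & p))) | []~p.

Valid in B

Tableau for the negation ~(((~q -> (~q & p)) -> []<>(~q -> (~q & p))) | []~p):
1. ~(((~q -> (~q & p)) -> []<>(~q -> (~q & p))) | []~p), u
2. ~((~q -> (~q & p)) -> []<>(~q -> (~q & p))), u
3. ~[]~p, u
4. ~q -> (~q & p), u
5. ~[]<>(~q -> (~q & p)), u
6. ~q & p, u
7. ~q, u
8. p, u
9. p, v
10. ~<>(~q -> (~q & p)), w
11. ~(~q -> (~q & p)), u
12. ~(~q & p), u
13. ~(~q -> (~q & p)), w
14. ~q, w
15. ~(~q & p), w
16. ~p, u
Accessibility: uRu, uRv, uRw, vRu, vRv, wRu, wRw
Branch closes: p and ~p both at u.
Every branch of the negation's tableau closes; the branch above is one of them.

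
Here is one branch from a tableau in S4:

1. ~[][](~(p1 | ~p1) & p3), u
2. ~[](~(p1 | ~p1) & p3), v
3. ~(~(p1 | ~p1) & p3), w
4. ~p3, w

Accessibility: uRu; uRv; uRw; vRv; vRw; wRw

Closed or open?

No atom appears with both signs at the same world.

No, open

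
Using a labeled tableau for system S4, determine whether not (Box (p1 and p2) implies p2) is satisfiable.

1. not (Box (p1 and p2) implies p2), 0
2. Box (p1 and p2), 0   [neg-implies-rule on 1]
3. not p2, 0   [neg-implies-rule on 1]
4. p1 and p2, 0   [Box-rule on 2 via 0R0]
5. p1, 0   [and-rule on 4]
6. p2, 0   [and-rule on 4]
Accessibility: 0R0
Branch closes: p2 and not p2 both at 0.
All branches of the tableau close; one closing branch shown above.

Unsatisfiable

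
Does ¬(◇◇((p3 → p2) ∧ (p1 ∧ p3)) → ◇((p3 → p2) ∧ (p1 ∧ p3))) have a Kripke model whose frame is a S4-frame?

Unsatisfiable

1. ¬(◇◇((p3 → p2) ∧ (p1 ∧ p3)) → ◇((p3 → p2) ∧ (p1 ∧ p3))), u
2. ◇◇((p3 → p2) ∧ (p1 ∧ p3)), u   [¬→-rule on 1]
3. ¬◇((p3 → p2) ∧ (p1 ∧ p3)), u   [¬→-rule on 1]
4. ¬((p3 → p2) ∧ (p1 ∧ p3)), u   [¬◇-rule on 3 via uRu]
5. ¬(p1 ∧ p3), u   [¬∧-rule on 4 (branches; this branch)]
6. ¬p3, u   [¬∧-rule on 5 (branches; this branch)]
7. ◇((p3 → p2) ∧ (p1 ∧ p3)), v   [◇-rule on 2: fresh world v, uRv]
8. ¬((p3 → p2) ∧ (p1 ∧ p3)), v   [¬◇-rule on 3 via uRv]
9. ¬(p1 ∧ p3), v   [¬∧-rule on 8 (branches; this branch)]
10. ¬p3, v   [¬∧-rule on 9 (branches; this branch)]
11. (p3 → p2) ∧ (p1 ∧ p3), w   [◇-rule on 7: fresh world w, vRw]
12. p3 → p2, w   [∧-rule on 11]
13. p1 ∧ p3, w   [∧-rule on 11]
14. p1, w   [∧-rule on 13]
15. p3, w   [∧-rule on 13]
16. ¬((p3 → p2) ∧ (p1 ∧ p3)), w   [¬◇-rule on 3 via uRw]
17. p2, w   [→-rule on 12 (branches; this branch)]
18. ¬(p1 ∧ p3), w   [¬∧-rule on 16 (branches; this branch)]
19. ¬p3, w   [¬∧-rule on 18 (branches; this branch)]
Accessibility: uRu, uRv, uRw, vRv, vRw, wRw
Branch closes: p3 and ¬p3 both at w.
Every branch closes; the branch above is one of them.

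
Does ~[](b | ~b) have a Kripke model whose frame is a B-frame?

1. ~[](b | ~b), w0
2. ~(b | ~b), w1
3. ~b, w1
4. b, w1
Accessibility: w0Rw0, w0Rw1, w1Rw0, w1Rw1
Branch closes: b and ~b both at w1.
Every branch closes; the branch above is one of them.

Unsatisfiable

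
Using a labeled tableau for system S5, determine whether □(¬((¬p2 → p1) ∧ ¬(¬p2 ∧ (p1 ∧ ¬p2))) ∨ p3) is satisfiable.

Satisfiable (open branch found)

1. □(¬((¬p2 → p1) ∧ ¬(¬p2 ∧ (p1 ∧ ¬p2))) ∨ p3), 0
2. ¬((¬p2 → p1) ∧ ¬(¬p2 ∧ (p1 ∧ ¬p2))) ∨ p3, 0
3. p3, 0
Accessibility: 0R0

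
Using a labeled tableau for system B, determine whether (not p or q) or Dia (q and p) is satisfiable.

1. (not p or q) or Dia (q and p), u
2. Dia (q and p), u
3. q and p, v
4. q, v
5. p, v
Accessibility: uRu, uRv, vRu, vRv

Satisfiable (open branch found)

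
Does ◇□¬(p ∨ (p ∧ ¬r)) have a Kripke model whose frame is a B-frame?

1. ◇□¬(p ∨ (p ∧ ¬r)), w0
2. □¬(p ∨ (p ∧ ¬r)), w1
3. ¬(p ∨ (p ∧ ¬r)), w0
4. ¬p, w0
5. ¬(p ∧ ¬r), w0
6. ¬(p ∨ (p ∧ ¬r)), w1
7. ¬p, w1
8. ¬(p ∧ ¬r), w1
9. r, w0
10. r, w1
Accessibility: w0Rw0, w0Rw1, w1Rw0, w1Rw1

Yes, satisfiable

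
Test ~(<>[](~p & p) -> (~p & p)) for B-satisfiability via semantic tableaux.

No, unsatisfiable

1. ~(<>[](~p & p) -> (~p & p)), u
2. <>[](~p & p), u   [~->-rule on 1]
3. ~(~p & p), u   [~->-rule on 1]
4. ~p, u   [~&-rule on 3 (branches; this branch)]
5. [](~p & p), v   [<>-rule on 2: fresh world v, uRv]
6. ~p & p, u   [[]-rule on 5 via vRu]
7. p, u   [&-rule on 6]
Accessibility: uRu, uRv, vRu, vRv
Branch closes: p and ~p both at u.
(One branch shown.) All branches close.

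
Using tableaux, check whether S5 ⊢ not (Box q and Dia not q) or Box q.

Yes, valid

Tableau for the negation not (not (Box q and Dia not q) or Box q):
1. not (not (Box q and Dia not q) or Box q), 0
2. Box q and Dia not q, 0   [neg-or-rule on 1]
3. not Box q, 0   [neg-or-rule on 1]
4. Box q, 0   [and-rule on 2]
5. Dia not q, 0   [and-rule on 2]
6. q, 0   [Box-rule on 4 via 0R0]
7. not q, 1   [neg-Box-rule on 3: fresh world 1, 0R1]
8. q, 1   [Box-rule on 4 via 0R1]
Accessibility: 0R0, 0R1, 1R0, 1R1
Branch closes: q and not q both at 1.
All branches of the negation close; one closing branch shown above.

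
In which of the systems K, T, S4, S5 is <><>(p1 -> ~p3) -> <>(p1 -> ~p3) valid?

S4, S5

S4-tableau for the negation ~(<><>(p1 -> ~p3) -> <>(p1 -> ~p3)):
1. ~(<><>(p1 -> ~p3) -> <>(p1 -> ~p3)), w0
2. <><>(p1 -> ~p3), w0   [~->-rule on 1]
3. ~<>(p1 -> ~p3), w0   [~->-rule on 1]
4. ~(p1 -> ~p3), w0   [~<>-rule on 3 via w0Rw0]
5. p1, w0   [~->-rule on 4]
6. p3, w0   [~->-rule on 4]
7. <>(p1 -> ~p3), w1   [<>-rule on 2: fresh world w1, w0Rw1]
8. ~(p1 -> ~p3), w1   [~<>-rule on 3 via w0Rw1]
9. p1, w1   [~->-rule on 8]
10. p3, w1   [~->-rule on 8]
11. p1 -> ~p3, w2   [<>-rule on 7: fresh world w2, w1Rw2]
12. ~(p1 -> ~p3), w2   [~<>-rule on 3 via w0Rw2]
13. p1, w2   [~->-rule on 12]
14. p3, w2   [~->-rule on 12]
15. ~p3, w2   [->-rule on 11 (branches; this branch)]
Accessibility: w0Rw0, w0Rw1, w0Rw2, w1Rw1, w1Rw2, w2Rw2
Branch closes: p3 and ~p3 both at w2.
Every branch closes (one shown): valid in S4, hence also in S5 (every theorem of S4 is a theorem of S5).
T-tableau for the negation ~(<><>(p1 -> ~p3) -> <>(p1 -> ~p3)):
1. ~(<><>(p1 -> ~p3) -> <>(p1 -> ~p3)), w0
2. <><>(p1 -> ~p3), w0   [~->-rule on 1]
3. ~<>(p1 -> ~p3), w0   [~->-rule on 1]
4. ~(p1 -> ~p3), w0   [~<>-rule on 3 via w0Rw0]
5. p1, w0   [~->-rule on 4]
6. p3, w0   [~->-rule on 4]
7. <>(p1 -> ~p3), w1   [<>-rule on 2: fresh world w1, w0Rw1]
8. ~(p1 -> ~p3), w1   [~<>-rule on 3 via w0Rw1]
9. p1, w1   [~->-rule on 8]
10. p3, w1   [~->-rule on 8]
11. p1 -> ~p3, w2   [<>-rule on 7: fresh world w2, w1Rw2]
12. ~p3, w2   [->-rule on 11 (branches; this branch)]
Accessibility: w0Rw0, w0Rw1, w1Rw1, w1Rw2, w2Rw2
Complete open branch: countermodel on a T-frame, so not valid in T, nor in K (the same frame is also a K-frame).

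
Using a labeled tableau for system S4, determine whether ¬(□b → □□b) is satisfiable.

Unsatisfiable

1. ¬(□b → □□b), 0
2. □b, 0   [¬→-rule on 1]
3. ¬□□b, 0   [¬→-rule on 1]
4. b, 0   [□-rule on 2 via 0R0]
5. ¬□b, 1   [¬□-rule on 3: fresh world 1, 0R1]
6. b, 1   [□-rule on 2 via 0R1]
7. ¬b, 2   [¬□-rule on 5: fresh world 2, 1R2]
8. b, 2   [□-rule on 2 via 0R2]
Accessibility: 0R0, 0R1, 0R2, 1R1, 1R2, 2R2
Branch closes: b and ¬b both at 2.
(One branch shown.) All branches close.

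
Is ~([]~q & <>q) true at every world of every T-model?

Tableau for the negation []~q & <>q:
1. []~q & <>q, 0
2. []~q, 0
3. <>q, 0
4. ~q, 0
5. q, 1
6. ~q, 1
Accessibility: 0R0, 0R1, 1R1
Branch closes: q and ~q both at 1.
Every branch of the negation's tableau closes; the branch above is one of them.

Yes, valid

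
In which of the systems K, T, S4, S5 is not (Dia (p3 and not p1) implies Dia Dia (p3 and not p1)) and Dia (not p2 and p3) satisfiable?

K

K-tableau for the formula:
1. not (Dia (p3 and not p1) implies Dia Dia (p3 and not p1)) and Dia (not p2 and p3), w0
2. not (Dia (p3 and not p1) implies Dia Dia (p3 and not p1)), w0
3. Dia (not p2 and p3), w0
4. Dia (p3 and not p1), w0
5. not Dia Dia (p3 and not p1), w0
6. not p2 and p3, w1
7. not p2, w1
8. p3, w1
9. not Dia (p3 and not p1), w1
10. p3 and not p1, w2
11. p3, w2
12. not p1, w2
13. not Dia (p3 and not p1), w2
Accessibility: w0Rw1, w0Rw2
Complete open branch: satisfiable in K.
T-tableau for the formula:
1. not (Dia (p3 and not p1) implies Dia Dia (p3 and not p1)) and Dia (not p2 and p3), w0
2. not (Dia (p3 and not p1) implies Dia Dia (p3 and not p1)), w0
3. Dia (not p2 and p3), w0
4. Dia (p3 and not p1), w0
5. not Dia Dia (p3 and not p1), w0
6. not Dia (p3 and not p1), w0
7. not (p3 and not p1), w0
8. p1, w0
9. not p2 and p3, w1
10. not p2, w1
11. p3, w1
12. not Dia (p3 and not p1), w1
13. not (p3 and not p1), w1
14. p1, w1
15. p3 and not p1, w2
16. p3, w2
17. not p1, w2
18. not Dia (p3 and not p1), w2
19. not (p3 and not p1), w2
20. p1, w2
Accessibility: w0Rw0, w0Rw1, w0Rw2, w1Rw1, w2Rw2
Branch closes: p1 and not p1 both at w2.
Every branch closes (one shown): unsatisfiable in T, hence also in S4, S5 (every S4/S5-frame is a T-frame).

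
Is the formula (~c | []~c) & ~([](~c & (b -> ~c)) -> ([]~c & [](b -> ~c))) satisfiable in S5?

No, unsatisfiable

1. (~c | []~c) & ~([](~c & (b -> ~c)) -> ([]~c & [](b -> ~c))), w0
2. ~c | []~c, w0   [&-rule on 1]
3. ~([](~c & (b -> ~c)) -> ([]~c & [](b -> ~c))), w0   [&-rule on 1]
4. [](~c & (b -> ~c)), w0   [~->-rule on 3]
5. ~([]~c & [](b -> ~c)), w0   [~->-rule on 3]
6. ~c & (b -> ~c), w0   [[]-rule on 4 via w0Rw0]
7. ~c, w0   [&-rule on 6]
8. b -> ~c, w0   [&-rule on 6]
9. []~c, w0   [|-rule on 2 (branches; this branch)]
10. ~[](b -> ~c), w0   [~&-rule on 5 (branches; this branch)]
11. ~(b -> ~c), w1   [~[]-rule on 10: fresh world w1, w0Rw1]
12. b, w1   [~->-rule on 11]
13. c, w1   [~->-rule on 11]
14. ~c & (b -> ~c), w1   [[]-rule on 4 via w0Rw1]
15. ~c, w1   [&-rule on 14]
16. b -> ~c, w1   [&-rule on 14]
Accessibility: w0Rw0, w0Rw1, w1Rw0, w1Rw1
Branch closes: c and ~c both at w1.
(One branch shown.) All branches close.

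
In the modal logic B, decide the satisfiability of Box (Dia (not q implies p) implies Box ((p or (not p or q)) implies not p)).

1. Box (Dia (not q implies p) implies Box ((p or (not p or q)) implies not p)), u
2. Dia (not q implies p) implies Box ((p or (not p or q)) implies not p), u   [Box-rule on 1 via uRu]
3. Box ((p or (not p or q)) implies not p), u   [implies-rule on 2 (branches; this branch)]
4. (p or (not p or q)) implies not p, u   [Box-rule on 3 via uRu]
5. not p, u   [implies-rule on 4 (branches; this branch)]
Accessibility: uRu

Satisfiable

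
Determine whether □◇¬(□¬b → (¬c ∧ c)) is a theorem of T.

No, not valid

Tableau for the negation ¬□◇¬(□¬b → (¬c ∧ c)):
1. ¬□◇¬(□¬b → (¬c ∧ c)), 0
2. ¬◇¬(□¬b → (¬c ∧ c)), 1
3. □¬b → (¬c ∧ c), 1
4. ¬□¬b, 1
5. b, 2
6. □¬b → (¬c ∧ c), 2
7. ¬□¬b, 2
8. b, 3
Accessibility: 0R0, 0R1, 1R1, 1R2, 2R2, 2R3, 3R3
The negation has an open branch (countermodel exists).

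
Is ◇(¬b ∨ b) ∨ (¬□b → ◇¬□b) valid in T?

Yes, valid

Tableau for the negation ¬(◇(¬b ∨ b) ∨ (¬□b → ◇¬□b)):
1. ¬(◇(¬b ∨ b) ∨ (¬□b → ◇¬□b)), 0
2. ¬◇(¬b ∨ b), 0
3. ¬(¬□b → ◇¬□b), 0
4. ¬□b, 0
5. ¬◇¬□b, 0
6. ¬(¬b ∨ b), 0
7. b, 0
8. ¬b, 0
Accessibility: 0R0
Branch closes: b and ¬b both at 0.
All branches of the negation close; one closing branch shown above.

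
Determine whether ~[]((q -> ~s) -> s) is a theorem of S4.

Tableau for the negation []((q -> ~s) -> s):
1. []((q -> ~s) -> s), 0
2. (q -> ~s) -> s, 0   [[]-rule on 1 via 0R0]
3. s, 0   [->-rule on 2 (branches; this branch)]
Accessibility: 0R0
The negation has an open branch (countermodel exists).

Invalid (countermodel exists)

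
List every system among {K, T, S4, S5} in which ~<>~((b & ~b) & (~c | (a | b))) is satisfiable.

K

K-tableau for the formula:
1. ~<>~((b & ~b) & (~c | (a | b))), w0
Complete open branch: satisfiable in K.
T-tableau for the formula:
1. ~<>~((b & ~b) & (~c | (a | b))), w0
2. (b & ~b) & (~c | (a | b)), w0
3. b & ~b, w0
4. ~c | (a | b), w0
5. b, w0
6. ~b, w0
Accessibility: w0Rw0
Branch closes: b and ~b both at w0.
Every branch closes (one shown): unsatisfiable in T, hence also in S4, S5 (every S4/S5-frame is a T-frame).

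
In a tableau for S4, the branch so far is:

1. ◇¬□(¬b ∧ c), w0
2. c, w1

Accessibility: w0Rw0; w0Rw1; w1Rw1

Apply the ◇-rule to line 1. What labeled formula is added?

a fresh world w2 with w0Rw2, and ¬□(¬b ∧ c) at w2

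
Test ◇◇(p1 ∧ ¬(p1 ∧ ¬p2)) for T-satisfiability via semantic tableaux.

1. ◇◇(p1 ∧ ¬(p1 ∧ ¬p2)), w0
2. ◇(p1 ∧ ¬(p1 ∧ ¬p2)), w1   [◇-rule on 1: fresh world w1, w0Rw1]
3. p1 ∧ ¬(p1 ∧ ¬p2), w2   [◇-rule on 2: fresh world w2, w1Rw2]
4. p1, w2   [∧-rule on 3]
5. ¬(p1 ∧ ¬p2), w2   [∧-rule on 3]
6. p2, w2   [¬∧-rule on 5 (branches; this branch)]
Accessibility: w0Rw0, w0Rw1, w1Rw1, w1Rw2, w2Rw2

Satisfiable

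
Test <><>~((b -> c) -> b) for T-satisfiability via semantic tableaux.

1. <><>~((b -> c) -> b), 0
2. <>~((b -> c) -> b), 1
3. ~((b -> c) -> b), 2
4. b -> c, 2
5. ~b, 2
6. c, 2
Accessibility: 0R0, 0R1, 1R1, 1R2, 2R2

Satisfiable (open branch found)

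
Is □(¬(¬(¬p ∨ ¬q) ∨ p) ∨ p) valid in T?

Valid

Tableau for the negation ¬□(¬(¬(¬p ∨ ¬q) ∨ p) ∨ p):
1. ¬□(¬(¬(¬p ∨ ¬q) ∨ p) ∨ p), w0
2. ¬(¬(¬(¬p ∨ ¬q) ∨ p) ∨ p), w1
3. ¬(¬p ∨ ¬q) ∨ p, w1
4. ¬p, w1
5. ¬(¬p ∨ ¬q), w1
6. p, w1
7. q, w1
Accessibility: w0Rw0, w0Rw1, w1Rw1
Branch closes: p and ¬p both at w1.
All branches of the negation close; one closing branch shown above.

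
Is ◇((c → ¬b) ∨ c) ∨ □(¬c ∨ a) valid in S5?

Valid

Tableau for the negation ¬(◇((c → ¬b) ∨ c) ∨ □(¬c ∨ a)):
1. ¬(◇((c → ¬b) ∨ c) ∨ □(¬c ∨ a)), 0
2. ¬◇((c → ¬b) ∨ c), 0   [¬∨-rule on 1]
3. ¬□(¬c ∨ a), 0   [¬∨-rule on 1]
4. ¬((c → ¬b) ∨ c), 0   [¬◇-rule on 2 via 0R0]
5. ¬(c → ¬b), 0   [¬∨-rule on 4]
6. ¬c, 0   [¬∨-rule on 4]
7. c, 0   [¬→-rule on 5]
8. b, 0   [¬→-rule on 5]
Accessibility: 0R0
Branch closes: c and ¬c both at 0.
Every branch of the negation's tableau closes; the branch above is one of them.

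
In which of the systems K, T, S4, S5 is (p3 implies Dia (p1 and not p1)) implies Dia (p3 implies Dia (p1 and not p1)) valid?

T, S4, S5

K-tableau for the negation not ((p3 implies Dia (p1 and not p1)) implies Dia (p3 implies Dia (p1 and not p1))):
1. not ((p3 implies Dia (p1 and not p1)) implies Dia (p3 implies Dia (p1 and not p1))), u
2. p3 implies Dia (p1 and not p1), u   [neg-implies-rule on 1]
3. not Dia (p3 implies Dia (p1 and not p1)), u   [neg-implies-rule on 1]
4. not p3, u   [implies-rule on 2 (branches; this branch)]
Complete open branch: countermodel on a K-frame, so not valid in K.
T-tableau for the negation not ((p3 implies Dia (p1 and not p1)) implies Dia (p3 implies Dia (p1 and not p1))):
1. not ((p3 implies Dia (p1 and not p1)) implies Dia (p3 implies Dia (p1 and not p1))), u
2. p3 implies Dia (p1 and not p1), u   [neg-implies-rule on 1]
3. not Dia (p3 implies Dia (p1 and not p1)), u   [neg-implies-rule on 1]
4. not (p3 implies Dia (p1 and not p1)), u   [neg-Dia-rule on 3 via uRu]
5. p3, u   [neg-implies-rule on 4]
6. not Dia (p1 and not p1), u   [neg-implies-rule on 4]
7. not (p1 and not p1), u   [neg-Dia-rule on 6 via uRu]
8. Dia (p1 and not p1), u   [implies-rule on 2 (branches; this branch)]
9. p1, u   [neg-and-rule on 7 (branches; this branch)]
10. p1 and not p1, v   [Dia-rule on 8: fresh world v, uRv]
11. p1, v   [and-rule on 10]
12. not p1, v   [and-rule on 10]
Accessibility: uRu, uRv, vRv
Branch closes: p1 and not p1 both at v.
Every branch closes (one shown): valid in T, hence also in S4, S5 (every theorem of T is a theorem of S4 and S5).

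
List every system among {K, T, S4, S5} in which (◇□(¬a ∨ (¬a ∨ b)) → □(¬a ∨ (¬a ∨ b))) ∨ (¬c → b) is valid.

S4-tableau for the negation ¬((◇□(¬a ∨ (¬a ∨ b)) → □(¬a ∨ (¬a ∨ b))) ∨ (¬c → b)):
1. ¬((◇□(¬a ∨ (¬a ∨ b)) → □(¬a ∨ (¬a ∨ b))) ∨ (¬c → b)), w0
2. ¬(◇□(¬a ∨ (¬a ∨ b)) → □(¬a ∨ (¬a ∨ b))), w0
3. ¬(¬c → b), w0
4. ◇□(¬a ∨ (¬a ∨ b)), w0
5. ¬□(¬a ∨ (¬a ∨ b)), w0
6. ¬c, w0
7. ¬b, w0
8. □(¬a ∨ (¬a ∨ b)), w1
9. ¬a ∨ (¬a ∨ b), w1
10. ¬a ∨ b, w1
11. b, w1
12. ¬(¬a ∨ (¬a ∨ b)), w2
13. a, w2
14. ¬(¬a ∨ b), w2
15. ¬b, w2
Accessibility: w0Rw0, w0Rw1, w0Rw2, w1Rw1, w2Rw2
Complete open branch: countermodel on an S4-frame, so not valid in S4, nor in K, T (the same frame is also a K-frame and a T-frame).
S5-tableau for the negation ¬((◇□(¬a ∨ (¬a ∨ b)) → □(¬a ∨ (¬a ∨ b))) ∨ (¬c → b)):
1. ¬((◇□(¬a ∨ (¬a ∨ b)) → □(¬a ∨ (¬a ∨ b))) ∨ (¬c → b)), w0
2. ¬(◇□(¬a ∨ (¬a ∨ b)) → □(¬a ∨ (¬a ∨ b))), w0
3. ¬(¬c → b), w0
4. ◇□(¬a ∨ (¬a ∨ b)), w0
5. ¬□(¬a ∨ (¬a ∨ b)), w0
6. ¬c, w0
7. ¬b, w0
8. □(¬a ∨ (¬a ∨ b)), w1
9. ¬a ∨ (¬a ∨ b), w0
10. ¬a ∨ (¬a ∨ b), w1
11. ¬a ∨ b, w0
12. ¬a ∨ b, w1
13. ¬a, w0
14. b, w1
15. ¬(¬a ∨ (¬a ∨ b)), w2
16. a, w2
17. ¬(¬a ∨ b), w2
18. ¬b, w2
19. ¬a ∨ (¬a ∨ b), w2
20. ¬a ∨ b, w2
21. b, w2
Accessibility: w0Rw0, w0Rw1, w0Rw2, w1Rw0, w1Rw1, w1Rw2, w2Rw0, w2Rw1, w2Rw2
Branch closes: b and ¬b both at w2.
Every branch closes (one shown): valid in S5.

S5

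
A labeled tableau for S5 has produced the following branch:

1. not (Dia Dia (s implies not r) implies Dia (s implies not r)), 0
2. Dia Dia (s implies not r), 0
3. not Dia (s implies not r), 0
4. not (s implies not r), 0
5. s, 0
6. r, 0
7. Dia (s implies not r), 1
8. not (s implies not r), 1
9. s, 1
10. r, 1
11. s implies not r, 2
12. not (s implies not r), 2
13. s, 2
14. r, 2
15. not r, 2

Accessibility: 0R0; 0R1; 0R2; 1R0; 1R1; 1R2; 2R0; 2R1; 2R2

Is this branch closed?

Both r and not r appear at 2.

Closed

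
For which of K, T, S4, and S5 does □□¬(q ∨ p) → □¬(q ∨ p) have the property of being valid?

K-tableau for the negation ¬(□□¬(q ∨ p) → □¬(q ∨ p)):
1. ¬(□□¬(q ∨ p) → □¬(q ∨ p)), w0
2. □□¬(q ∨ p), w0
3. ¬□¬(q ∨ p), w0
4. q ∨ p, w1
5. □¬(q ∨ p), w1
6. p, w1
Accessibility: w0Rw1
Complete open branch: countermodel on a K-frame, so not valid in K.
T-tableau for the negation ¬(□□¬(q ∨ p) → □¬(q ∨ p)):
1. ¬(□□¬(q ∨ p) → □¬(q ∨ p)), w0
2. □□¬(q ∨ p), w0
3. ¬□¬(q ∨ p), w0
4. □¬(q ∨ p), w0
5. ¬(q ∨ p), w0
6. ¬q, w0
7. ¬p, w0
8. q ∨ p, w1
9. □¬(q ∨ p), w1
10. ¬(q ∨ p), w1
11. ¬q, w1
12. ¬p, w1
13. p, w1
Accessibility: w0Rw0, w0Rw1, w1Rw1
Branch closes: p and ¬p both at w1.
Every branch closes (one shown): valid in T, hence also in S4, S5 (every theorem of T is a theorem of S4 and S5).

T, S4, S5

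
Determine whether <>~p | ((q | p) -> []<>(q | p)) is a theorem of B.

Tableau for the negation ~(<>~p | ((q | p) -> []<>(q | p))):
1. ~(<>~p | ((q | p) -> []<>(q | p))), w0
2. ~<>~p, w0
3. ~((q | p) -> []<>(q | p)), w0
4. q | p, w0
5. ~[]<>(q | p), w0
6. p, w0
7. ~<>(q | p), w1
8. p, w1
9. ~(q | p), w0
10. ~q, w0
11. ~p, w0
Accessibility: w0Rw0, w0Rw1, w1Rw0, w1Rw1
Branch closes: p and ~p both at w0.
All branches of the negation close; one closing branch shown above.

Yes, valid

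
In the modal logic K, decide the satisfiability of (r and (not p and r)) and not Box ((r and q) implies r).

Unsatisfiable (every branch closes)

1. (r and (not p and r)) and not Box ((r and q) implies r), w0
2. r and (not p and r), w0
3. not Box ((r and q) implies r), w0
4. r, w0
5. not p and r, w0
6. not p, w0
7. not ((r and q) implies r), w1
8. r and q, w1
9. not r, w1
10. r, w1
11. q, w1
Accessibility: w0Rw1
Branch closes: r and not r both at w1.
(One branch shown.) All branches close.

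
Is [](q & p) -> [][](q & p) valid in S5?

Valid in S5

Tableau for the negation ~([](q & p) -> [][](q & p)):
1. ~([](q & p) -> [][](q & p)), 0
2. [](q & p), 0
3. ~[][](q & p), 0
4. q & p, 0
5. q, 0
6. p, 0
7. ~[](q & p), 1
8. q & p, 1
9. q, 1
10. p, 1
11. ~(q & p), 2
12. q & p, 2
13. q, 2
14. p, 2
15. ~p, 2
Accessibility: 0R0, 0R1, 0R2, 1R0, 1R1, 1R2, 2R0, 2R1, 2R2
Branch closes: p and ~p both at 2.
All branches of the negation close; one closing branch shown above.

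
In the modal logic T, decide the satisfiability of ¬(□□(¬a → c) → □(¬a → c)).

No, unsatisfiable

1. ¬(□□(¬a → c) → □(¬a → c)), 0
2. □□(¬a → c), 0
3. ¬□(¬a → c), 0
4. □(¬a → c), 0
5. ¬a → c, 0
6. c, 0
7. ¬(¬a → c), 1
8. ¬a, 1
9. ¬c, 1
10. □(¬a → c), 1
11. ¬a → c, 1
12. c, 1
Accessibility: 0R0, 0R1, 1R1
Branch closes: c and ¬c both at 1.
All branches of the tableau close; one closing branch shown above.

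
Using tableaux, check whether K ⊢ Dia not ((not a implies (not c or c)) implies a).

Not valid

Tableau for the negation not Dia not ((not a implies (not c or c)) implies a):
1. not Dia not ((not a implies (not c or c)) implies a), w0
The negation has an open branch (countermodel exists).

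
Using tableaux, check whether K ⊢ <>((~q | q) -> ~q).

Invalid (countermodel exists)

Tableau for the negation ~<>((~q | q) -> ~q):
1. ~<>((~q | q) -> ~q), u
The negation has an open branch (countermodel exists).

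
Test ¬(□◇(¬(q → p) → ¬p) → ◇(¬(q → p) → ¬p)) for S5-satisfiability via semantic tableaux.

1. ¬(□◇(¬(q → p) → ¬p) → ◇(¬(q → p) → ¬p)), u
2. □◇(¬(q → p) → ¬p), u   [¬→-rule on 1]
3. ¬◇(¬(q → p) → ¬p), u   [¬→-rule on 1]
4. ◇(¬(q → p) → ¬p), u   [□-rule on 2 via uRu]
5. ¬(¬(q → p) → ¬p), u   [¬◇-rule on 3 via uRu]
6. ¬(q → p), u   [¬→-rule on 5]
7. p, u   [¬→-rule on 5]
8. q, u   [¬→-rule on 6]
9. ¬p, u   [¬→-rule on 6]
Accessibility: uRu
Branch closes: p and ¬p both at u.
All branches of the tableau close; one closing branch shown above.

No, unsatisfiable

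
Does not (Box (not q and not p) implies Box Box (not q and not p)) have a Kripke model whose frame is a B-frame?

Yes, satisfiable

1. not (Box (not q and not p) implies Box Box (not q and not p)), u
2. Box (not q and not p), u
3. not Box Box (not q and not p), u
4. not q and not p, u
5. not q, u
6. not p, u
7. not Box (not q and not p), v
8. not q and not p, v
9. not q, v
10. not p, v
11. not (not q and not p), w
12. p, w
Accessibility: uRu, uRv, vRu, vRv, vRw, wRv, wRw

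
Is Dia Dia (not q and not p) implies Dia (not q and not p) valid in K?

Invalid (countermodel exists)

Tableau for the negation not (Dia Dia (not q and not p) implies Dia (not q and not p)):
1. not (Dia Dia (not q and not p) implies Dia (not q and not p)), 0
2. Dia Dia (not q and not p), 0
3. not Dia (not q and not p), 0
4. Dia (not q and not p), 1
5. not (not q and not p), 1
6. p, 1
7. not q and not p, 2
8. not q, 2
9. not p, 2
Accessibility: 0R1, 1R2
The negation has an open branch (countermodel exists).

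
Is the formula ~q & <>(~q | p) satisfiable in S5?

1. ~q & <>(~q | p), 0
2. ~q, 0   [&-rule on 1]
3. <>(~q | p), 0   [&-rule on 1]
4. ~q | p, 1   [<>-rule on 3: fresh world 1, 0R1]
5. p, 1   [|-rule on 4 (branches; this branch)]
Accessibility: 0R0, 0R1, 1R0, 1R1

Satisfiable (open branch found)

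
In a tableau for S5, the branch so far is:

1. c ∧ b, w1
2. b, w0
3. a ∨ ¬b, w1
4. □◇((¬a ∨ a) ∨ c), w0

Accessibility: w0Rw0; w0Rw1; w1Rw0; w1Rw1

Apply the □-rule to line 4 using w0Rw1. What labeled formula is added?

◇((¬a ∨ a) ∨ c), w1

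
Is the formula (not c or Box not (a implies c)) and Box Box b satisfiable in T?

1. (not c or Box not (a implies c)) and Box Box b, w0
2. not c or Box not (a implies c), w0
3. Box Box b, w0
4. Box b, w0
5. b, w0
6. Box not (a implies c), w0
7. not (a implies c), w0
8. a, w0
9. not c, w0
Accessibility: w0Rw0

Satisfiable (open branch found)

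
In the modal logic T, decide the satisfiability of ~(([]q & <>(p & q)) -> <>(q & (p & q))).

Unsatisfiable

1. ~(([]q & <>(p & q)) -> <>(q & (p & q))), u
2. []q & <>(p & q), u
3. ~<>(q & (p & q)), u
4. []q, u
5. <>(p & q), u
6. ~(q & (p & q)), u
7. q, u
8. ~(p & q), u
9. ~p, u
10. p & q, v
11. p, v
12. q, v
13. ~(q & (p & q)), v
14. ~(p & q), v
15. ~q, v
Accessibility: uRu, uRv, vRv
Branch closes: q and ~q both at v.
All branches of the tableau close; one closing branch shown above.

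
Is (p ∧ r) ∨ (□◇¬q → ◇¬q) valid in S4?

Tableau for the negation ¬((p ∧ r) ∨ (□◇¬q → ◇¬q)):
1. ¬((p ∧ r) ∨ (□◇¬q → ◇¬q)), 0
2. ¬(p ∧ r), 0   [¬∨-rule on 1]
3. ¬(□◇¬q → ◇¬q), 0   [¬∨-rule on 1]
4. □◇¬q, 0   [¬→-rule on 3]
5. ¬◇¬q, 0   [¬→-rule on 3]
6. ◇¬q, 0   [□-rule on 4 via 0R0]
7. q, 0   [¬◇-rule on 5 via 0R0]
8. ¬r, 0   [¬∧-rule on 2 (branches; this branch)]
9. ¬q, 1   [◇-rule on 6: fresh world 1, 0R1]
10. ◇¬q, 1   [□-rule on 4 via 0R1]
11. q, 1   [¬◇-rule on 5 via 0R1]
Accessibility: 0R0, 0R1, 1R1
Branch closes: q and ¬q both at 1.
Every branch of the negation's tableau closes; the branch above is one of them.

Yes, valid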